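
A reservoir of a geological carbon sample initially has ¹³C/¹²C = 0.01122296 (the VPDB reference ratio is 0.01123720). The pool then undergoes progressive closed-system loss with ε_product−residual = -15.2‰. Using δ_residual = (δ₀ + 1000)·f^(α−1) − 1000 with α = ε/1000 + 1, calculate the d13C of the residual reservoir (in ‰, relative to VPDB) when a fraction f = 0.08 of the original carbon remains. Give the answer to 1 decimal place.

37.8‰

δ₀ = (0.01122296/0.01123720 − 1)×1000 = (0.998733 − 1)×1000 = -1.267‰
α − 1 = ε/1000 = -0.0152
f^(α−1) = 0.08^(-0.0152) = 1.039138
δ_res = (-1.267 + 1000) × 1.039138 − 1000 = 1037.821 − 1000 = 37.82‰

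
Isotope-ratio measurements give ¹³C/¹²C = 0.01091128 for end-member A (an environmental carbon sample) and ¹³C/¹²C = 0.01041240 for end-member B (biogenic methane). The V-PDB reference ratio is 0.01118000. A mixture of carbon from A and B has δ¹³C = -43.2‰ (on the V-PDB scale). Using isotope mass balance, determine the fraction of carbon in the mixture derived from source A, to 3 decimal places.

δ_A = (0.01091128/0.01118000 − 1)×1000 = (0.975964 − 1)×1000 = -24.036‰
δ_B = (0.01041240/0.01118000 − 1)×1000 = (0.931342 − 1)×1000 = -68.658‰
f_A = (δ_mix − δ_B)/(δ_A − δ_B) = (-43.2 − (-68.658))/(-24.036 − (-68.658))
f_A = 25.458 / 44.623 = 0.5705

0.571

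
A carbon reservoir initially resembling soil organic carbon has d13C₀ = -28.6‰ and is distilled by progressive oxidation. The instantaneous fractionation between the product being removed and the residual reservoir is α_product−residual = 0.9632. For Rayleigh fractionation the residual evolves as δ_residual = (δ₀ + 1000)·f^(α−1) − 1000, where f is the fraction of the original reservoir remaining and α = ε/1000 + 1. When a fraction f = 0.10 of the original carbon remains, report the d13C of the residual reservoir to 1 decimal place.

Rayleigh residual: δ_res = (δ₀ + 1000)·f^(α−1) − 1000
α − 1 = -0.03680
f^(α−1) = 0.10^(-0.03680) = 1.088429
δ_res = (-28.6 + 1000) × 1.088429 − 1000 = 1057.300 − 1000 = 57.30‰

57.3‰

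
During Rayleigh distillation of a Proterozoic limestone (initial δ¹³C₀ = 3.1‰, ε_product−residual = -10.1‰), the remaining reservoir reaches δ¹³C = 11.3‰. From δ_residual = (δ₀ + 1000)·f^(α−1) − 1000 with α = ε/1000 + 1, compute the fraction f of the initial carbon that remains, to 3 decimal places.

0.447

α − 1 = ε/1000 = -0.0101
(δ_res + 1000)/(δ₀ + 1000) = (11.3 + 1000)/(3.1 + 1000) = 1011.3/1003.1 = 1.008175
f = 1.008175^(1/-0.0101) = exp(ln(1.008175)/-0.0101) = exp(0.00814/-0.0101)
f = exp(-0.8061) = 0.4466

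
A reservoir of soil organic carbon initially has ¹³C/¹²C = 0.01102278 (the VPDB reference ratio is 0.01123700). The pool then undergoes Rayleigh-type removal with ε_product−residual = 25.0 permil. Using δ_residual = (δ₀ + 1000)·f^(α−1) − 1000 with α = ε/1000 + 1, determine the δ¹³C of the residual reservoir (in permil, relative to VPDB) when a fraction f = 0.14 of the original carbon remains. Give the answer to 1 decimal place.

-66.1 permil

δ₀ = (0.01102278/0.01123700 − 1)×1000 = (0.980936 − 1)×1000 = -19.064 permil
α − 1 = ε/1000 = 0.0250
f^(α−1) = 0.14^(0.0250) = 0.952036
δ_res = (-19.064 + 1000) × 0.952036 − 1000 = 933.886 − 1000 = -66.11 permil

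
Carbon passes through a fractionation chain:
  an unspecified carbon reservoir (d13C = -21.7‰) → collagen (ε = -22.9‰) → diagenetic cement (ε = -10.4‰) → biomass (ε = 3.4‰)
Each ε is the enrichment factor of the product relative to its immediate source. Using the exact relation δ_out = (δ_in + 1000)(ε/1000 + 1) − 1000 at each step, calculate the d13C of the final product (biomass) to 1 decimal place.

step 1: δ = (-21.70 + 1000)·(-22.9/1000 + 1) − 1000 = -44.10‰
step 2: δ = (-44.10 + 1000)·(-10.4/1000 + 1) − 1000 = -54.04‰
step 3: δ = (-54.04 + 1000)·(3.4/1000 + 1) − 1000 = -50.83‰

-50.8‰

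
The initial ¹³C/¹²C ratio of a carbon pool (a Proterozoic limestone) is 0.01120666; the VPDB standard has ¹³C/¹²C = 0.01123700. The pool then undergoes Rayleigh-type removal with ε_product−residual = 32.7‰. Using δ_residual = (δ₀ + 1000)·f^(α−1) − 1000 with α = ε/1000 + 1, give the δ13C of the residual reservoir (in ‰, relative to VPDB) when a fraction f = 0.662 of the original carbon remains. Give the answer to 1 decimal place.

-16.1‰

δ₀ = (0.01120666/0.01123700 − 1)×1000 = (0.997300 − 1)×1000 = -2.700‰
α − 1 = ε/1000 = 0.0327
f^(α−1) = 0.662^(0.0327) = 0.986602
δ_res = (-2.700 + 1000) × 0.986602 − 1000 = 983.938 − 1000 = -16.06‰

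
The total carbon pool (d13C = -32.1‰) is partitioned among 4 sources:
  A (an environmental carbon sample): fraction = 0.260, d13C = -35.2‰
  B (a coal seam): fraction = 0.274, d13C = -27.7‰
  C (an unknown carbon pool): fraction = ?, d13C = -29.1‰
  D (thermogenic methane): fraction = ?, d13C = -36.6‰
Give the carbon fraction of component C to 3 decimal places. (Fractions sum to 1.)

Let f_C and f_D be the unknown fractions; fractions sum to 1 so f_C + f_D = 0.466.
Mass balance: Σ fᵢ·δᵢ = δ_bulk ⇒ f_C·(-29.1) + f_D·(-36.6) = -32.1 − (-16.742) = -15.358
Substitute f_D = 0.466 − f_C:
f_C·(-29.1 − -36.6) = -15.358 − 0.466×(-36.6) = 1.697
f_C = 1.697 / 7.5 = 0.2263

0.226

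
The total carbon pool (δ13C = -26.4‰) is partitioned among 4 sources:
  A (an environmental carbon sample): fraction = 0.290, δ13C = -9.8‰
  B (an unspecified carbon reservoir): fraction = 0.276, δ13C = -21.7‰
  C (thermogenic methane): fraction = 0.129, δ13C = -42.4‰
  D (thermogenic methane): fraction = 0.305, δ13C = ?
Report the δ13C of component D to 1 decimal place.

Isotope mass balance: δ_bulk = Σ fᵢ·δᵢ.
-26.4 = 0.290×(-9.8) + 0.276×(-21.7) + 0.129×(-42.4) + 0.305×δ_D
0.305·δ_D = -26.4 − (-14.301) = -12.099
δ_D = -12.099 / 0.305 = -39.67‰

-39.7‰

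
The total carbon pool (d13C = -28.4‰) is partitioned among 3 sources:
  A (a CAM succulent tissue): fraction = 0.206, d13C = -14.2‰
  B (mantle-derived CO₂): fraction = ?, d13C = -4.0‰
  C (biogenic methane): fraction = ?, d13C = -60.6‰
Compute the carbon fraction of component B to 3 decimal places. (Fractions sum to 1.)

0.400

Let f_B and f_C be the unknown fractions; fractions sum to 1 so f_B + f_C = 0.794.
Mass balance: Σ fᵢ·δᵢ = δ_bulk ⇒ f_B·(-4.0) + f_C·(-60.6) = -28.4 − (-2.925) = -25.475
Substitute f_C = 0.794 − f_B:
f_B·(-4.0 − -60.6) = -25.475 − 0.794×(-60.6) = 22.642
f_B = 22.642 / 56.6 = 0.4000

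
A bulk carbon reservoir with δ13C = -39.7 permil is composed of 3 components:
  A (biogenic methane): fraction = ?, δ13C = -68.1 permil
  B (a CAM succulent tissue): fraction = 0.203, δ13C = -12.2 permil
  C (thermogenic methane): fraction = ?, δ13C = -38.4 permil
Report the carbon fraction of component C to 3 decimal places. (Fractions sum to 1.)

0.574

Let f_C and f_A be the unknown fractions; fractions sum to 1 so f_C + f_A = 0.797.
Mass balance: Σ fᵢ·δᵢ = δ_bulk ⇒ f_C·(-38.4) + f_A·(-68.1) = -39.7 − (-2.477) = -37.223
Substitute f_A = 0.797 − f_C:
f_C·(-38.4 − -68.1) = -37.223 − 0.797×(-68.1) = 17.052
f_C = 17.052 / 29.7 = 0.5742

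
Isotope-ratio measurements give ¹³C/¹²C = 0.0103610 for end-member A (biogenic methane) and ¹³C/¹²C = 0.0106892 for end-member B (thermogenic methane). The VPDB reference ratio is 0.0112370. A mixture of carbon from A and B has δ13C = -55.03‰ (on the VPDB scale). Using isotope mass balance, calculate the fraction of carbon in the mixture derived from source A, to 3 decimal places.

δ_A = (0.0103610/0.0112370 − 1)×1000 = (0.922043 − 1)×1000 = -77.957‰
δ_B = (0.0106892/0.0112370 − 1)×1000 = (0.951250 − 1)×1000 = -48.750‰
f_A = (δ_mix − δ_B)/(δ_A − δ_B) = (-55.03 − (-48.750))/(-77.957 − (-48.750))
f_A = -6.280 / -29.207 = 0.2150

0.215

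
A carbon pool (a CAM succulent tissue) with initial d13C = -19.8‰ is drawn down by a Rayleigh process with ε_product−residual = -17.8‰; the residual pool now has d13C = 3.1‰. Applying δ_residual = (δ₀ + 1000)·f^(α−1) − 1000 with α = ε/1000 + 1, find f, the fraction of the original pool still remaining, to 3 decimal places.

α − 1 = ε/1000 = -0.0178
(δ_res + 1000)/(δ₀ + 1000) = (3.1 + 1000)/(-19.8 + 1000) = 1003.1/980.2 = 1.023363
f = 1.023363^(1/-0.0178) = exp(ln(1.023363)/-0.0178) = exp(0.02309/-0.0178)
f = exp(-1.2974) = 0.2732

0.273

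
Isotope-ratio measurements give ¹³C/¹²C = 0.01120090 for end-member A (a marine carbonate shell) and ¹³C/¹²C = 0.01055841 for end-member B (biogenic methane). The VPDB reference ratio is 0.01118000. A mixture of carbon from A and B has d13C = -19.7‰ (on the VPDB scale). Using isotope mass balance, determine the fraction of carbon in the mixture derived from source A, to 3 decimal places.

δ_A = (0.01120090/0.01118000 − 1)×1000 = (1.001869 − 1)×1000 = 1.869‰
δ_B = (0.01055841/0.01118000 − 1)×1000 = (0.944402 − 1)×1000 = -55.598‰
f_A = (δ_mix − δ_B)/(δ_A − δ_B) = (-19.7 − (-55.598))/(1.869 − (-55.598))
f_A = 35.898 / 57.468 = 0.6247

0.625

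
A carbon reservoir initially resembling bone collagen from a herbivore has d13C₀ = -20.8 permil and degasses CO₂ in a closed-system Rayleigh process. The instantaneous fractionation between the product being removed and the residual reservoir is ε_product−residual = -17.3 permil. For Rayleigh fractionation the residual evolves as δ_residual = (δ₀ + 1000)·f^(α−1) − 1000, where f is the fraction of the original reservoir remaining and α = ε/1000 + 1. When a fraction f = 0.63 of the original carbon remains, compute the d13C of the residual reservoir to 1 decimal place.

Rayleigh residual: δ_res = (δ₀ + 1000)·f^(α−1) − 1000
α = ε/1000 + 1 = 0.98270, so α − 1 = -0.01730
f^(α−1) = 0.63^(-0.01730) = 1.008025
δ_res = (-20.8 + 1000) × 1.008025 − 1000 = 987.058 − 1000 = -12.94 permil

-12.9 permil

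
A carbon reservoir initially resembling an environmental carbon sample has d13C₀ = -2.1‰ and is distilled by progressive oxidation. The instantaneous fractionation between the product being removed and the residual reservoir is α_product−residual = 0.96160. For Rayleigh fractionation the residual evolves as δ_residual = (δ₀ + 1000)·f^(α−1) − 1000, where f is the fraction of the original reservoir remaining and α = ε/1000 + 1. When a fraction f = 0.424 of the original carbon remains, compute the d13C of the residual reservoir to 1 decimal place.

Rayleigh residual: δ_res = (δ₀ + 1000)·f^(α−1) − 1000
α − 1 = -0.03840
f^(α−1) = 0.424^(-0.03840) = 1.033497
δ_res = (-2.1 + 1000) × 1.033497 − 1000 = 1031.326 − 1000 = 31.33‰

31.3‰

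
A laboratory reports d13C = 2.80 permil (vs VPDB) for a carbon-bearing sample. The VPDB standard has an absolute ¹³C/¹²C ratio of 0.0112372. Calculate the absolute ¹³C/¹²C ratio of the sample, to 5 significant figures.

R_sample = R_standard × (d13C/1000 + 1)
R_sample = 0.0112372 × (2.80/1000 + 1) = 0.0112372 × 1.002800
R_sample = 0.0112687

0.011269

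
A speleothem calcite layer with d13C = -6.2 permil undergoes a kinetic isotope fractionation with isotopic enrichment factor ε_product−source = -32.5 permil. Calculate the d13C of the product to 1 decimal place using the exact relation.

-38.5 permil

Exactly, δ_product = (δ_source + 1000)·(ε/1000 + 1) − 1000.
δ_product = (-6.2 + 1000) × (-32.5/1000 + 1) − 1000
δ_product = -38.50 permil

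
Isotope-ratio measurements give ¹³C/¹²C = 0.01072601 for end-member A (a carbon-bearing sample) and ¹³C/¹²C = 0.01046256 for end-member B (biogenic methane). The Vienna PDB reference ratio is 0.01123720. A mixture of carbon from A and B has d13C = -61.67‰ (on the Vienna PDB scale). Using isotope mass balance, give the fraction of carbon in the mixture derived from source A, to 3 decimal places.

δ_A = (0.01072601/0.01123720 − 1)×1000 = (0.954509 − 1)×1000 = -45.491‰
δ_B = (0.01046256/0.01123720 − 1)×1000 = (0.931065 − 1)×1000 = -68.935‰
f_A = (δ_mix − δ_B)/(δ_A − δ_B) = (-61.67 − (-68.935))/(-45.491 − (-68.935))
f_A = 7.265 / 23.444 = 0.3099

0.310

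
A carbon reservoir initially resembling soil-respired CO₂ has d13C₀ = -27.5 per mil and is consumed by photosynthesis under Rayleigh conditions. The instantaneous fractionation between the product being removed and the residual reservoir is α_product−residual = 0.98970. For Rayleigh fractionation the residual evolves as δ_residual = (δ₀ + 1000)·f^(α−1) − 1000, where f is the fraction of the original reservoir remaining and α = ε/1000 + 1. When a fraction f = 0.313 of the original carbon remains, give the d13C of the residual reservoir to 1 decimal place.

-15.8 per mil

Rayleigh residual: δ_res = (δ₀ + 1000)·f^(α−1) − 1000
α − 1 = -0.01030
f^(α−1) = 0.313^(-0.01030) = 1.012036
δ_res = (-27.5 + 1000) × 1.012036 − 1000 = 984.205 − 1000 = -15.80 per mil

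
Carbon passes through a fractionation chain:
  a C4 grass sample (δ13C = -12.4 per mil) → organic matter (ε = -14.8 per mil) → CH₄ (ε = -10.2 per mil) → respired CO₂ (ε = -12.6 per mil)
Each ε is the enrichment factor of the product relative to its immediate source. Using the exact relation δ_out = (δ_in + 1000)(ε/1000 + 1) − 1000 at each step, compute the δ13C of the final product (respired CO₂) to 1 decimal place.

step 1: δ = (-12.40 + 1000)·(-14.8/1000 + 1) − 1000 = -27.02 per mil
step 2: δ = (-27.02 + 1000)·(-10.2/1000 + 1) − 1000 = -36.94 per mil
step 3: δ = (-36.94 + 1000)·(-12.6/1000 + 1) − 1000 = -49.08 per mil

-49.1 per mil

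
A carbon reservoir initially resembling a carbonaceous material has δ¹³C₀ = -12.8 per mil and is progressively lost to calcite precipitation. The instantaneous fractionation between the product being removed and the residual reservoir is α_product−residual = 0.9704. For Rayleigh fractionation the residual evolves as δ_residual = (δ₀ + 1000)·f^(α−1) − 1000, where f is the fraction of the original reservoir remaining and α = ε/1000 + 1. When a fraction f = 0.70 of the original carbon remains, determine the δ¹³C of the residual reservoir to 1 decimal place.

-2.3 per mil

Rayleigh residual: δ_res = (δ₀ + 1000)·f^(α−1) − 1000
α − 1 = -0.02960
f^(α−1) = 0.70^(-0.02960) = 1.010614
δ_res = (-12.8 + 1000) × 1.010614 − 1000 = 997.678 − 1000 = -2.32 per mil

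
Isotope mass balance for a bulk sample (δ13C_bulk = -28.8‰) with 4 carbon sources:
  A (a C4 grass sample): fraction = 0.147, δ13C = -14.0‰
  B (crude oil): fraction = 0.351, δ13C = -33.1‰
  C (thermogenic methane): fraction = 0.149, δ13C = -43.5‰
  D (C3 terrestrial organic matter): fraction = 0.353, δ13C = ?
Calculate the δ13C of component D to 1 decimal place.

-24.5‰

Isotope mass balance: δ_bulk = Σ fᵢ·δᵢ.
-28.8 = 0.147×(-14.0) + 0.351×(-33.1) + 0.149×(-43.5) + 0.353×δ_D
0.353·δ_D = -28.8 − (-20.158) = -8.642
δ_D = -8.642 / 0.353 = -24.48‰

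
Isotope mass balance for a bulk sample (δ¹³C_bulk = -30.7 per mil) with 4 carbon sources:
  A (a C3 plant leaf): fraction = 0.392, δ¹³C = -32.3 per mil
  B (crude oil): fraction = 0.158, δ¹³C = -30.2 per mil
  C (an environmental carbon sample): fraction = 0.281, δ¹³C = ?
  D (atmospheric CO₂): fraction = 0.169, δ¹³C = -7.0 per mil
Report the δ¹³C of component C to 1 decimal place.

Isotope mass balance: δ_bulk = Σ fᵢ·δᵢ.
-30.7 = 0.392×(-32.3) + 0.158×(-30.2) + 0.281×δ_C + 0.169×(-7.0)
0.281·δ_C = -30.7 − (-18.616) = -12.084
δ_C = -12.084 / 0.281 = -43.00 per mil

-43.0 per mil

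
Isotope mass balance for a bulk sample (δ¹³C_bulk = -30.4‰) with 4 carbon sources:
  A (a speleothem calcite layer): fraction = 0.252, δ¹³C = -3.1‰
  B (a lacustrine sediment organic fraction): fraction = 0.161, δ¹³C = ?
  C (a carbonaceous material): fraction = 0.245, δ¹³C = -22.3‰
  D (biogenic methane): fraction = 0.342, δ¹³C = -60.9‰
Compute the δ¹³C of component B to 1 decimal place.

-20.7‰

Isotope mass balance: δ_bulk = Σ fᵢ·δᵢ.
-30.4 = 0.252×(-3.1) + 0.161×δ_B + 0.245×(-22.3) + 0.342×(-60.9)
0.161·δ_B = -30.4 − (-27.072) = -3.328
δ_B = -3.328 / 0.161 = -20.67‰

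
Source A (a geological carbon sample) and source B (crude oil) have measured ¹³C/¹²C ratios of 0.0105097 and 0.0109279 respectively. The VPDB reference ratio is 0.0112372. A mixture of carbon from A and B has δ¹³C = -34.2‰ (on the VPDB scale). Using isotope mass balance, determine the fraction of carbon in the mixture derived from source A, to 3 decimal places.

0.179

δ_A = (0.0105097/0.0112372 − 1)×1000 = (0.935260 − 1)×1000 = -64.740‰
δ_B = (0.0109279/0.0112372 − 1)×1000 = (0.972475 − 1)×1000 = -27.525‰
f_A = (δ_mix − δ_B)/(δ_A − δ_B) = (-34.2 − (-27.525))/(-64.740 − (-27.525))
f_A = -6.675 / -37.216 = 0.1794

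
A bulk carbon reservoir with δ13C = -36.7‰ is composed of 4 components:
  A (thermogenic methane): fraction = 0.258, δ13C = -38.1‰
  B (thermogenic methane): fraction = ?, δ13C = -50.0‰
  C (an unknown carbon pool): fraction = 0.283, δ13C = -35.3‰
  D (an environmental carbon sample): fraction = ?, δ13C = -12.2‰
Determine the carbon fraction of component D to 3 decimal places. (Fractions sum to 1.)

Let f_D and f_B be the unknown fractions; fractions sum to 1 so f_D + f_B = 0.459.
Mass balance: Σ fᵢ·δᵢ = δ_bulk ⇒ f_D·(-12.2) + f_B·(-50.0) = -36.7 − (-19.820) = -16.880
Substitute f_B = 0.459 − f_D:
f_D·(-12.2 − -50.0) = -16.880 − 0.459×(-50.0) = 6.070
f_D = 6.070 / 37.8 = 0.1606

0.161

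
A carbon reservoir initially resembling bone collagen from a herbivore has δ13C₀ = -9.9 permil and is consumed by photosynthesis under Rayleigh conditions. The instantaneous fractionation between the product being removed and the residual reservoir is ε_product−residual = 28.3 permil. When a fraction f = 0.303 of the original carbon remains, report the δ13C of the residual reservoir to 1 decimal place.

-42.8 permil

Rayleigh residual: δ_res = (δ₀ + 1000)·f^(α−1) − 1000
α = ε/1000 + 1 = 1.02830, so α − 1 = 0.02830
f^(α−1) = 0.303^(0.02830) = 0.966774
δ_res = (-9.9 + 1000) × 0.966774 − 1000 = 957.203 − 1000 = -42.80 permil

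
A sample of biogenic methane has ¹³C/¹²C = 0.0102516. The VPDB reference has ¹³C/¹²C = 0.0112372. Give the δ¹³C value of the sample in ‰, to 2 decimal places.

δ¹³C = (R_sample / R_standard − 1) × 1000
R_sample / R_standard = 0.0102516 / 0.0112372 = 0.912291
δ¹³C = (0.912291 − 1) × 1000 = -87.709‰

-87.71‰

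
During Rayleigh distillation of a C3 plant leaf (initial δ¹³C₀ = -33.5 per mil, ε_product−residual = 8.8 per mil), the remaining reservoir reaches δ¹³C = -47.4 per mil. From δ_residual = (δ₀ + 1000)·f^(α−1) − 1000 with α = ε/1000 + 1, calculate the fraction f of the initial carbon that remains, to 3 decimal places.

α − 1 = ε/1000 = 0.0088
(δ_res + 1000)/(δ₀ + 1000) = (-47.4 + 1000)/(-33.5 + 1000) = 952.6/966.5 = 0.985618
f = 0.985618^(1/0.0088) = exp(ln(0.985618)/0.0088) = exp(-0.01449/0.0088)
f = exp(-1.6462) = 0.1928

0.193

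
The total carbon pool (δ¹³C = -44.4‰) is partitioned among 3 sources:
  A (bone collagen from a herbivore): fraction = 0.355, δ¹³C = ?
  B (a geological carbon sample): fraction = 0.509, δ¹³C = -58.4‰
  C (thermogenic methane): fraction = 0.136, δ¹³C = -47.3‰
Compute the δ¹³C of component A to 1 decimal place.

-23.2‰

Isotope mass balance: δ_bulk = Σ fᵢ·δᵢ.
-44.4 = 0.355×δ_A + 0.509×(-58.4) + 0.136×(-47.3)
0.355·δ_A = -44.4 − (-36.158) = -8.242
δ_A = -8.242 / 0.355 = -23.22‰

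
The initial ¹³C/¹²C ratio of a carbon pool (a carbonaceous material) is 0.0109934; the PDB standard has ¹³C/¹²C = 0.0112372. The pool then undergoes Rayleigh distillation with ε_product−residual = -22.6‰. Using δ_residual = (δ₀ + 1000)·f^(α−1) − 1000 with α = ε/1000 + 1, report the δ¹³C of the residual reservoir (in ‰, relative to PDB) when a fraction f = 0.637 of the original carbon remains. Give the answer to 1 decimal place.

-11.7‰

δ₀ = (0.0109934/0.0112372 − 1)×1000 = (0.978304 − 1)×1000 = -21.696‰
α − 1 = ε/1000 = -0.0226
f^(α−1) = 0.637^(-0.0226) = 1.010244
δ_res = (-21.696 + 1000) × 1.010244 − 1000 = 988.326 − 1000 = -11.67‰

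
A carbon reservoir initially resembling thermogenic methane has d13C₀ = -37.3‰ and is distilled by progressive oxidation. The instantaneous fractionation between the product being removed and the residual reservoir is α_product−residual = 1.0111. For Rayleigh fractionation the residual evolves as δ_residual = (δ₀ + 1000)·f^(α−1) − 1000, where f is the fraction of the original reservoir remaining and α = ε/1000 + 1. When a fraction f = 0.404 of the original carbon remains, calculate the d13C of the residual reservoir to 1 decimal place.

-46.9‰

Rayleigh residual: δ_res = (δ₀ + 1000)·f^(α−1) − 1000
α − 1 = 0.01110
f^(α−1) = 0.404^(0.01110) = 0.989990
δ_res = (-37.3 + 1000) × 0.989990 − 1000 = 953.063 − 1000 = -46.94‰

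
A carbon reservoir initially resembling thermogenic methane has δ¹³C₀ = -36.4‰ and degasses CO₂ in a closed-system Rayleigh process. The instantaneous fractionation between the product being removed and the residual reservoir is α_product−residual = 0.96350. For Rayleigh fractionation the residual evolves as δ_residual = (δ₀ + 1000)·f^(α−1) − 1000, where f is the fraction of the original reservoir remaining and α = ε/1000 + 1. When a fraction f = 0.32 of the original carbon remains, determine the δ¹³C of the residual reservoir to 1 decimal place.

4.5‰

Rayleigh residual: δ_res = (δ₀ + 1000)·f^(α−1) − 1000
α − 1 = -0.03650
f^(α−1) = 0.32^(-0.03650) = 1.042466
δ_res = (-36.4 + 1000) × 1.042466 − 1000 = 1004.521 − 1000 = 4.52‰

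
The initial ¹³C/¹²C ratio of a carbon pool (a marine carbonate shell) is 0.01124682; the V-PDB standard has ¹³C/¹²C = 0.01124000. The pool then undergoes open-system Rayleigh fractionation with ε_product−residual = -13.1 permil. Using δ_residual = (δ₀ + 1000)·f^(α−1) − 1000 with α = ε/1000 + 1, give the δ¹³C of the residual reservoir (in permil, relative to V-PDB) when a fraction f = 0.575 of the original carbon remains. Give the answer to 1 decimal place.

δ₀ = (0.01124682/0.01124000 − 1)×1000 = (1.000607 − 1)×1000 = 0.607 permil
α − 1 = ε/1000 = -0.0131
f^(α−1) = 0.575^(-0.0131) = 1.007276
δ_res = (0.607 + 1000) × 1.007276 − 1000 = 1007.887 − 1000 = 7.89 permil

7.9 permil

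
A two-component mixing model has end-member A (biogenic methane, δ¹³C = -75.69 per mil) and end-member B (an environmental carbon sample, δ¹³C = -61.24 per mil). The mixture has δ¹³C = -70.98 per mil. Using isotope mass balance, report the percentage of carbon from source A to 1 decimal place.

δ_mix = f_A·δ_A + (1 − f_A)·δ_B  ⇒  f_A = (δ_mix − δ_B)/(δ_A − δ_B)
f_A = (-70.98 − (-61.24)) / (-75.69 − (-61.24))
f_A = -9.74 / -14.45 = 0.6740

67.4%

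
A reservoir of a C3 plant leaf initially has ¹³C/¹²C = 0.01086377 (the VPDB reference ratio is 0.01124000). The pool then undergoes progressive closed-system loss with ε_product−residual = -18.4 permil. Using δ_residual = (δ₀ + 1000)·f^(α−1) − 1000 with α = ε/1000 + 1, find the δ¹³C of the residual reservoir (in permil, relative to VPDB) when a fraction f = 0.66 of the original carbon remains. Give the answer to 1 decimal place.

-26.1 permil

δ₀ = (0.01086377/0.01124000 − 1)×1000 = (0.966528 − 1)×1000 = -33.472 permil
α − 1 = ε/1000 = -0.0184
f^(α−1) = 0.66^(-0.0184) = 1.007675
δ_res = (-33.472 + 1000) × 1.007675 − 1000 = 973.945 − 1000 = -26.05 permil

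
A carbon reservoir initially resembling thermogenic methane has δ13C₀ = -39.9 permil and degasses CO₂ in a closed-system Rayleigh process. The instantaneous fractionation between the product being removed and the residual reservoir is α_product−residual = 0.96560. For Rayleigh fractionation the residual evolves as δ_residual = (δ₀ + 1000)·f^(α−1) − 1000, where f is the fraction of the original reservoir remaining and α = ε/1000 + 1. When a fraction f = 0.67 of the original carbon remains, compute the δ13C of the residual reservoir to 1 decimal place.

Rayleigh residual: δ_res = (δ₀ + 1000)·f^(α−1) − 1000
α − 1 = -0.03440
f^(α−1) = 0.67^(-0.03440) = 1.013872
δ_res = (-39.9 + 1000) × 1.013872 − 1000 = 973.418 − 1000 = -26.58 permil

-26.6 permil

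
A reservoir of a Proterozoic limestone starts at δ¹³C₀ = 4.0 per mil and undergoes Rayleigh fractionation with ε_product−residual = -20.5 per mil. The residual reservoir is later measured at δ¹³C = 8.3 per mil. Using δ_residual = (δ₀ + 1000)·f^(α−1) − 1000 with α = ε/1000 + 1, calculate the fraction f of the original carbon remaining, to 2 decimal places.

0.81

α − 1 = ε/1000 = -0.0205
(δ_res + 1000)/(δ₀ + 1000) = (8.3 + 1000)/(4.0 + 1000) = 1008.3/1004.0 = 1.004283
f = 1.004283^(1/-0.0205) = exp(ln(1.004283)/-0.0205) = exp(0.00427/-0.0205)
f = exp(-0.2085) = 0.8118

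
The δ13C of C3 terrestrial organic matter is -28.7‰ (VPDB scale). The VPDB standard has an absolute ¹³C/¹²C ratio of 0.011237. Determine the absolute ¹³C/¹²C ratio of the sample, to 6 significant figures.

0.0109145

R_sample = R_standard × (δ13C/1000 + 1)
R_sample = 0.011237 × (-28.7/1000 + 1) = 0.011237 × 0.971300
R_sample = 0.0109145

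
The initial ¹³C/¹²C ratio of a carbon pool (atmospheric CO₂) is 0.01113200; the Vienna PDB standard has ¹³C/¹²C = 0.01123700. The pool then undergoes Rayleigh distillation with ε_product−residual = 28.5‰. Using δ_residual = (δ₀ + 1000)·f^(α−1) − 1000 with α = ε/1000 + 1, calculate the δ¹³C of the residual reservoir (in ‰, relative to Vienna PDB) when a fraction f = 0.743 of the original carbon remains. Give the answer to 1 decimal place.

δ₀ = (0.01113200/0.01123700 − 1)×1000 = (0.990656 − 1)×1000 = -9.344‰
α − 1 = ε/1000 = 0.0285
f^(α−1) = 0.743^(0.0285) = 0.991570
δ_res = (-9.344 + 1000) × 0.991570 − 1000 = 982.304 − 1000 = -17.70‰

-17.7‰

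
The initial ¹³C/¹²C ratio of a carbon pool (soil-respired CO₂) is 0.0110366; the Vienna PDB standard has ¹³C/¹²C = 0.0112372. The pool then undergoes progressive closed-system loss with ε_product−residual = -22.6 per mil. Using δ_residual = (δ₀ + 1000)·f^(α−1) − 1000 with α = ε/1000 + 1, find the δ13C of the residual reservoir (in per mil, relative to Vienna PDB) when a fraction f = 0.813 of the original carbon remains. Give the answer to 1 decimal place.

δ₀ = (0.0110366/0.0112372 − 1)×1000 = (0.982149 − 1)×1000 = -17.851 per mil
α − 1 = ε/1000 = -0.0226
f^(α−1) = 0.813^(-0.0226) = 1.004690
δ_res = (-17.851 + 1000) × 1.004690 − 1000 = 986.755 − 1000 = -13.25 per mil

-13.2 per mil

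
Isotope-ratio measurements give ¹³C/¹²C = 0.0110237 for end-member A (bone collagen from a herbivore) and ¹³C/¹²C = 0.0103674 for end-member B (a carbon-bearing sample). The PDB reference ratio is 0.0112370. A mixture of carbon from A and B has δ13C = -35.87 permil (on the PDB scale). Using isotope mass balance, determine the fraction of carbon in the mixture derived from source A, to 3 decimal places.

0.711

δ_A = (0.0110237/0.0112370 − 1)×1000 = (0.981018 − 1)×1000 = -18.982 permil
δ_B = (0.0103674/0.0112370 − 1)×1000 = (0.922613 − 1)×1000 = -77.387 permil
f_A = (δ_mix − δ_B)/(δ_A − δ_B) = (-35.87 − (-77.387))/(-18.982 − (-77.387))
f_A = 41.517 / 58.405 = 0.7108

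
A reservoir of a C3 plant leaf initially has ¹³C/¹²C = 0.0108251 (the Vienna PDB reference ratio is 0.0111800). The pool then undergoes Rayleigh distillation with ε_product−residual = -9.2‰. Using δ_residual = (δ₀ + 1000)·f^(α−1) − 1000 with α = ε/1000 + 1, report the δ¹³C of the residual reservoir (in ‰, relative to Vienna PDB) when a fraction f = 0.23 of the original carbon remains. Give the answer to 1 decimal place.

-18.6‰

δ₀ = (0.0108251/0.0111800 − 1)×1000 = (0.968256 − 1)×1000 = -31.744‰
α − 1 = ε/1000 = -0.0092
f^(α−1) = 0.23^(-0.0092) = 1.013613
δ_res = (-31.744 + 1000) × 1.013613 − 1000 = 981.437 − 1000 = -18.56‰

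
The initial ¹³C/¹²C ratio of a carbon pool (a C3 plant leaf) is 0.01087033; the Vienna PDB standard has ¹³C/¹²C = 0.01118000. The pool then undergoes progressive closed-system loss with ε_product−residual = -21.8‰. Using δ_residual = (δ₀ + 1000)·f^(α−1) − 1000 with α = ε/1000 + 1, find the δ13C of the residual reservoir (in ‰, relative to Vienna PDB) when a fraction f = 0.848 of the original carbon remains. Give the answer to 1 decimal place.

-24.2‰

δ₀ = (0.01087033/0.01118000 − 1)×1000 = (0.972301 − 1)×1000 = -27.699‰
α − 1 = ε/1000 = -0.0218
f^(α−1) = 0.848^(-0.0218) = 1.003601
δ_res = (-27.699 + 1000) × 1.003601 − 1000 = 975.802 − 1000 = -24.20‰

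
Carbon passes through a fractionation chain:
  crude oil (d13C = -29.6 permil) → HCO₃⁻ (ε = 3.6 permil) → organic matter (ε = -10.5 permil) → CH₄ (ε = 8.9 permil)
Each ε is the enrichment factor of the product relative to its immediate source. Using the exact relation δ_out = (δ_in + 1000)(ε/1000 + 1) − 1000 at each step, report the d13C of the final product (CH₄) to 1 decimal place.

-27.8 permil

step 1: δ = (-29.60 + 1000)·(3.6/1000 + 1) − 1000 = -26.11 permil
step 2: δ = (-26.11 + 1000)·(-10.5/1000 + 1) − 1000 = -36.33 permil
step 3: δ = (-36.33 + 1000)·(8.9/1000 + 1) − 1000 = -27.76 permil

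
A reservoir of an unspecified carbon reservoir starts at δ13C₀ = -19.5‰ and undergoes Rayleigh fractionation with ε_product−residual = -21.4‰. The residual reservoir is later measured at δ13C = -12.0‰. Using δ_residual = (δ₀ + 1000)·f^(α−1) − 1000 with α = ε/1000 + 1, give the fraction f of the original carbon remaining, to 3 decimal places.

0.700

α − 1 = ε/1000 = -0.0214
(δ_res + 1000)/(δ₀ + 1000) = (-12.0 + 1000)/(-19.5 + 1000) = 988.0/980.5 = 1.007649
f = 1.007649^(1/-0.0214) = exp(ln(1.007649)/-0.0214) = exp(0.00762/-0.0214)
f = exp(-0.3561) = 0.7004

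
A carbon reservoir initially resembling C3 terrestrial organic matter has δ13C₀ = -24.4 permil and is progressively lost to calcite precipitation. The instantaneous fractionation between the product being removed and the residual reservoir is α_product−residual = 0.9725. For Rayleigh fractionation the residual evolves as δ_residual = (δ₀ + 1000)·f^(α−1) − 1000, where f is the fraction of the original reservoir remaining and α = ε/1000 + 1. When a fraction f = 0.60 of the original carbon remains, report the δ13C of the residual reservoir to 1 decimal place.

Rayleigh residual: δ_res = (δ₀ + 1000)·f^(α−1) − 1000
α − 1 = -0.02750
f^(α−1) = 0.60^(-0.02750) = 1.014147
δ_res = (-24.4 + 1000) × 1.014147 − 1000 = 989.402 − 1000 = -10.60 permil

-10.6 permil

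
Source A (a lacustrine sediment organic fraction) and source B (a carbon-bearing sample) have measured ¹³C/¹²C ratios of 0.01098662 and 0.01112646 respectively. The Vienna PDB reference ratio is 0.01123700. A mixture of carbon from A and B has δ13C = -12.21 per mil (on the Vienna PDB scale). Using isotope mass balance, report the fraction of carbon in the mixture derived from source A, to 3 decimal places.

δ_A = (0.01098662/0.01123700 − 1)×1000 = (0.977718 − 1)×1000 = -22.282 per mil
δ_B = (0.01112646/0.01123700 − 1)×1000 = (0.990163 − 1)×1000 = -9.837 per mil
f_A = (δ_mix − δ_B)/(δ_A − δ_B) = (-12.21 − (-9.837))/(-22.282 − (-9.837))
f_A = -2.373 / -12.445 = 0.1907

0.191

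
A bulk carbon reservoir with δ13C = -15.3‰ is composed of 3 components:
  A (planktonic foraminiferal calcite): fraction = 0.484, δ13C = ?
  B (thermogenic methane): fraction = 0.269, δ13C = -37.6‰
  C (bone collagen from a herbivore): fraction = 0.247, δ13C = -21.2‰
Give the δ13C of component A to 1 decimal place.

Isotope mass balance: δ_bulk = Σ fᵢ·δᵢ.
-15.3 = 0.484×δ_A + 0.269×(-37.6) + 0.247×(-21.2)
0.484·δ_A = -15.3 − (-15.351) = 0.051
δ_A = 0.051 / 0.484 = 0.10‰

0.1‰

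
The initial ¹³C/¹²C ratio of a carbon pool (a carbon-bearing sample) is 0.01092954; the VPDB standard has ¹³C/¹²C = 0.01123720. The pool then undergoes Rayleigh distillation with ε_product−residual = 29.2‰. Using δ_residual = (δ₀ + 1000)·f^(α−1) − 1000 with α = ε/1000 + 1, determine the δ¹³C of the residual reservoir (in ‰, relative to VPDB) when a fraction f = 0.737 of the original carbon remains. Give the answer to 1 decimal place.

δ₀ = (0.01092954/0.01123720 − 1)×1000 = (0.972621 − 1)×1000 = -27.379‰
α − 1 = ε/1000 = 0.0292
f^(α−1) = 0.737^(0.0292) = 0.991129
δ_res = (-27.379 + 1000) × 0.991129 − 1000 = 963.993 − 1000 = -36.01‰

-36.0‰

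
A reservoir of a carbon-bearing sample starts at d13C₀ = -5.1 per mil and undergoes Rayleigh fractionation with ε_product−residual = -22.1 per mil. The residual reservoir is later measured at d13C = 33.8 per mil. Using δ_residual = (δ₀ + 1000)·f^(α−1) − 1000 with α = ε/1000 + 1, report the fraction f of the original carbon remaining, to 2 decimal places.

α − 1 = ε/1000 = -0.0221
(δ_res + 1000)/(δ₀ + 1000) = (33.8 + 1000)/(-5.1 + 1000) = 1033.8/994.9 = 1.039099
f = 1.039099^(1/-0.0221) = exp(ln(1.039099)/-0.0221) = exp(0.03835/-0.0221)
f = exp(-1.7355) = 0.1763

0.18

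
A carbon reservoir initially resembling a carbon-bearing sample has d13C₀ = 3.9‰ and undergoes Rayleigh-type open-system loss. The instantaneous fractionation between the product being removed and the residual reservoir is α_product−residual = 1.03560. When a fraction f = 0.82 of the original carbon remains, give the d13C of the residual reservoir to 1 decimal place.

-3.2‰

Rayleigh residual: δ_res = (δ₀ + 1000)·f^(α−1) − 1000
α − 1 = 0.03560
f^(α−1) = 0.82^(0.03560) = 0.992960
δ_res = (3.9 + 1000) × 0.992960 − 1000 = 996.833 − 1000 = -3.17‰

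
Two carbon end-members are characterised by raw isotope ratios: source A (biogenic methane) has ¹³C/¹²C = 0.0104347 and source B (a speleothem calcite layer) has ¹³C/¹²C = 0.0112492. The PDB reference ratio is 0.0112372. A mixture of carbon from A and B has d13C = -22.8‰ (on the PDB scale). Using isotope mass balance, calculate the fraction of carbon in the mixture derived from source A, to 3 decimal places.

0.329

δ_A = (0.0104347/0.0112372 − 1)×1000 = (0.928585 − 1)×1000 = -71.415‰
δ_B = (0.0112492/0.0112372 − 1)×1000 = (1.001068 − 1)×1000 = 1.068‰
f_A = (δ_mix − δ_B)/(δ_A − δ_B) = (-22.8 − (1.068))/(-71.415 − (1.068))
f_A = -23.868 / -72.482 = 0.3293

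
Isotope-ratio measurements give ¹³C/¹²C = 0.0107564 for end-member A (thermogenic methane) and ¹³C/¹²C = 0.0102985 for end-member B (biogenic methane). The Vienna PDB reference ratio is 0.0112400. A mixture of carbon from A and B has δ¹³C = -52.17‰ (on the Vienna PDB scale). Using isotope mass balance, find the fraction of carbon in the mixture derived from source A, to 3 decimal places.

0.776

δ_A = (0.0107564/0.0112400 − 1)×1000 = (0.956975 − 1)×1000 = -43.025‰
δ_B = (0.0102985/0.0112400 − 1)×1000 = (0.916237 − 1)×1000 = -83.763‰
f_A = (δ_mix − δ_B)/(δ_A − δ_B) = (-52.17 − (-83.763))/(-43.025 − (-83.763))
f_A = 31.593 / 40.738 = 0.7755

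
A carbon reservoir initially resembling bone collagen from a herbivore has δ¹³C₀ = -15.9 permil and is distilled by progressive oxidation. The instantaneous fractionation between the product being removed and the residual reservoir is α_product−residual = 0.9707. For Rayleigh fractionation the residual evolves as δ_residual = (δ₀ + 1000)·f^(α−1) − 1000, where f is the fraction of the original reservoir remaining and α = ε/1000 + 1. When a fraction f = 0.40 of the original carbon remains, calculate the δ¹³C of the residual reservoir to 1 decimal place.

Rayleigh residual: δ_res = (δ₀ + 1000)·f^(α−1) − 1000
α − 1 = -0.02930
f^(α−1) = 0.40^(-0.02930) = 1.027211
δ_res = (-15.9 + 1000) × 1.027211 − 1000 = 1010.878 − 1000 = 10.88 permil

10.9 permil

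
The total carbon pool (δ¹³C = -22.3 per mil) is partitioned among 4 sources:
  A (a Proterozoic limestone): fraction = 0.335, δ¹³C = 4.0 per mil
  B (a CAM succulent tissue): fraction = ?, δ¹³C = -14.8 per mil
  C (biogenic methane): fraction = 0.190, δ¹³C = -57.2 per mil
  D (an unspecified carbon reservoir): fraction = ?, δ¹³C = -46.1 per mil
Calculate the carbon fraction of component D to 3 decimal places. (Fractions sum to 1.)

Let f_D and f_B be the unknown fractions; fractions sum to 1 so f_D + f_B = 0.475.
Mass balance: Σ fᵢ·δᵢ = δ_bulk ⇒ f_D·(-46.1) + f_B·(-14.8) = -22.3 − (-9.528) = -12.772
Substitute f_B = 0.475 − f_D:
f_D·(-46.1 − -14.8) = -12.772 − 0.475×(-14.8) = -5.742
f_D = -5.742 / -31.3 = 0.1835

0.183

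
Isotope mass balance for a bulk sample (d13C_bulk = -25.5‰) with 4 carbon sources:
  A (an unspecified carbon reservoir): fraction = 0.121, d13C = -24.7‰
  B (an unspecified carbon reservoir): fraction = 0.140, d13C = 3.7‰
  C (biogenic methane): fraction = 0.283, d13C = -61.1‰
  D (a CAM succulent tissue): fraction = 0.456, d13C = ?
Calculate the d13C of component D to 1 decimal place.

Isotope mass balance: δ_bulk = Σ fᵢ·δᵢ.
-25.5 = 0.121×(-24.7) + 0.140×(3.7) + 0.283×(-61.1) + 0.456×δ_D
0.456·δ_D = -25.5 − (-19.762) = -5.738
δ_D = -5.738 / 0.456 = -12.58‰

-12.6‰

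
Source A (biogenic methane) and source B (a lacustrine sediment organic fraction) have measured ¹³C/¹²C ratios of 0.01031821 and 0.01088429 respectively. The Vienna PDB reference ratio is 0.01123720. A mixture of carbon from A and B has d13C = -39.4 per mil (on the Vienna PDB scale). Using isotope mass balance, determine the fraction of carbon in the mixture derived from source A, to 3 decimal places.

δ_A = (0.01031821/0.01123720 − 1)×1000 = (0.918219 − 1)×1000 = -81.781 per mil
δ_B = (0.01088429/0.01123720 − 1)×1000 = (0.968594 − 1)×1000 = -31.406 per mil
f_A = (δ_mix − δ_B)/(δ_A − δ_B) = (-39.4 − (-31.406))/(-81.781 − (-31.406))
f_A = -7.994 / -50.376 = 0.1587

0.159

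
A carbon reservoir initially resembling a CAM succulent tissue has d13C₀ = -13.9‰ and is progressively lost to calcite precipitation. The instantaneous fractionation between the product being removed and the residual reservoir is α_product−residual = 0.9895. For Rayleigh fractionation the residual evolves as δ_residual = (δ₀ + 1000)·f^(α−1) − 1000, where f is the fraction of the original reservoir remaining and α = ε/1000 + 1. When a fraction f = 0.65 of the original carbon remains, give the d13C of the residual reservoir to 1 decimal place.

Rayleigh residual: δ_res = (δ₀ + 1000)·f^(α−1) − 1000
α − 1 = -0.01050
f^(α−1) = 0.65^(-0.01050) = 1.004533
δ_res = (-13.9 + 1000) × 1.004533 − 1000 = 990.570 − 1000 = -9.43‰

-9.4‰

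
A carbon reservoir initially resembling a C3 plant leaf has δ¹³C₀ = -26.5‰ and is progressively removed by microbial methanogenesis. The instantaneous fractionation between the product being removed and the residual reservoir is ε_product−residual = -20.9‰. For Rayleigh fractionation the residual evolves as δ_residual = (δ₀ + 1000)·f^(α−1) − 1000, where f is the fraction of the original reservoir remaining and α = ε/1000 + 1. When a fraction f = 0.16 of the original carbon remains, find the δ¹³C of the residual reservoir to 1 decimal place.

Rayleigh residual: δ_res = (δ₀ + 1000)·f^(α−1) − 1000
α = ε/1000 + 1 = 0.97910, so α − 1 = -0.02090
f^(α−1) = 0.16^(-0.02090) = 1.039044
δ_res = (-26.5 + 1000) × 1.039044 − 1000 = 1011.509 − 1000 = 11.51‰

11.5‰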